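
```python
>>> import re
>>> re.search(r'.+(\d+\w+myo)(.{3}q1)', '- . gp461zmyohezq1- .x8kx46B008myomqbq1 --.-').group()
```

Pattern: one or more of any character; then one or more of a digit, then one or more of a word character, then the literal 'myo' (captured); then exactly 3 of any character, then the literal 'q1' (captured).
The match spans [0:39] → '- . gp461zmyohezq1- .x8kx46B008myomqbq1'.

'- . gp461zmyohezq1- .x8kx46B008myomqbq1'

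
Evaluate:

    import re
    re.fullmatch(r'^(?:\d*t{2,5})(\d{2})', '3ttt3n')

None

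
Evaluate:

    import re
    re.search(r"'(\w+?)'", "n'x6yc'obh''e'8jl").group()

"'x6yc'"

`re.search` tries every starting position until one works.
The match spans [1:7] → "'x6yc'".
Captured: group 1 = 'x6yc'.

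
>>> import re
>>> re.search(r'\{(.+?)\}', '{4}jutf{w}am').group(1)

'4'

The match spans [0:3] → '{4}'.
Captured: group 1 = '4'.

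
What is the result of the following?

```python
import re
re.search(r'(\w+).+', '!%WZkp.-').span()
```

This matches one or more of a word character (captured); then one or more of any character.
The match spans [2:8] → 'WZkp.-'.

(2, 8)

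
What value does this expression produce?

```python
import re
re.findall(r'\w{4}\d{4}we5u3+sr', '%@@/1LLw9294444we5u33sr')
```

['w9294444we5u33sr']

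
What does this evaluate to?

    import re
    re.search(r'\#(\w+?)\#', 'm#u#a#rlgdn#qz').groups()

('u',)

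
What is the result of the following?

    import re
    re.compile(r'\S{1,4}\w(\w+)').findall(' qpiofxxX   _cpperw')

['xxX', 'rw']

This matches 1 to 4 of a non-whitespace character, then a word character; then one or more of a word character (captured).
Scanning left to right: at [1:9] match 'qpiofxxX', group 1 = 'xxX'; at [12:19] match '_cpperw', group 1 = 'rw'.
Because there's exactly one group, `findall` drops the full match and keeps group 1 from each hit.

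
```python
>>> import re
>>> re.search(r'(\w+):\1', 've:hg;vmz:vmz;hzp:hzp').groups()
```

('vmz',)

The match spans [6:13] → 'vmz:vmz'.
Captured: group 1 = 'vmz'.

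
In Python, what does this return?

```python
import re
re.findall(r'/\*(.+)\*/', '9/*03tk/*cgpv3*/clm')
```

['03tk/*cgpv3']

Walking the string: at [1:16] match '/*03tk/*cgpv3*/', group 1 = '03tk/*cgpv3'.
Because there's exactly one group, `findall` drops the full match and keeps group 1 from the one hit.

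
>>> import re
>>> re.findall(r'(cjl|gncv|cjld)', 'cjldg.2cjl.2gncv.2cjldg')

`|` is ordered: at each position the engine commits to the first alternative that works.
Walking the string: at [0:3] match 'cjl', group 1 = 'cjl'; at [7:10] match 'cjl', group 1 = 'cjl'; at [12:16] match 'gncv', group 1 = 'gncv'; at [18:21] match 'cjl', group 1 = 'cjl'.
`findall` collects group 1 from each match (4 total).

['cjl', 'cjl', 'gncv', 'cjl']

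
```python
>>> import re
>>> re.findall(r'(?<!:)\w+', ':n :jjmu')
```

['jmu']

Because the assertion is negative and zero-width, positions next to the forbidden text are skipped.
Matches: at [5:8] → 'jmu'.
With no groups in the pattern, `findall` gives back each whole match — 1 here.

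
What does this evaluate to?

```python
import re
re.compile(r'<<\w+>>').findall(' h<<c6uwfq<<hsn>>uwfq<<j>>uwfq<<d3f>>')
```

Matches: at [10:17] → '<<hsn>>'; at [21:26] → '<<j>>'; at [30:37] → '<<d3f>>'.
`findall` yields the raw match text (3 of them) because the pattern has no groups.

['<<hsn>>', '<<j>>', '<<d3f>>']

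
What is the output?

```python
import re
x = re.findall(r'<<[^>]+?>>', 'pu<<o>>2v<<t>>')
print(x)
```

['<<o>>', '<<t>>']

Matches: at [2:7] → '<<o>>'; at [9:14] → '<<t>>'.
No capturing groups, so `findall` returns the 2 full match strings.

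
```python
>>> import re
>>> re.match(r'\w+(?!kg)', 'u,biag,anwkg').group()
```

'u'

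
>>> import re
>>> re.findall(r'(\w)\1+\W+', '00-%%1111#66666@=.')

['0', '1', '6']

A backreference is literal: `\1` must see the identical characters the first group matched.
Matches: at [0:5] match '00-%%', group 1 = '0'; at [5:10] match '1111#', group 1 = '1'; at [10:18] match '66666@=.', group 1 = '6'.
With a single group, `findall` returns only what that group captured — 3 items.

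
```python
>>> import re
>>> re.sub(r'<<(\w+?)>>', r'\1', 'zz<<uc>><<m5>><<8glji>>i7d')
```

Each match is replaced using the text its own group 1 captured.

'zzucm58gljii7d'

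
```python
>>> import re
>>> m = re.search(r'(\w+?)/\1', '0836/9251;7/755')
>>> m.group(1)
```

'7'

The backreference `\1` re-matches whatever the first group consumed, character for character.
Unlike `match`, `search` isn't anchored — it looks for the pattern anywhere in the string.
The match spans [10:13] → '7/7'.
Captured: group 1 = '7'.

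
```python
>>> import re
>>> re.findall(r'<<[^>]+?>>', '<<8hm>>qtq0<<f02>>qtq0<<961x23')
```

['<<8hm>>', '<<f02>>']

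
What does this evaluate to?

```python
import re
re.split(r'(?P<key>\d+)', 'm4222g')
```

Pattern: one or more of a digit (captured as 'key').
Matches to split on: at [1:5] → '4222'.
With a capturing group present, the delimiter's captured portion is kept in the result list.

['m', '4222', 'g']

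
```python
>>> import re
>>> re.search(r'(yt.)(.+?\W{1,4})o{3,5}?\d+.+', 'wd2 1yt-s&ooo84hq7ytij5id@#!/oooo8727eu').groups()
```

('yt-', 's&')

This matches the literal 'yt', then any character (captured); then one or more of any character (lazy), then 1 to 4 of a non-word character (captured); then 3 to 5 of a literal 'o' (lazy), then one or more of a digit, then one or more of any character.
The `?` after the quantifier makes it lazy — it takes as little as possible before letting the rest of the pattern try.
`re.search` tries every starting position until one works.
The match spans [5:39] → 'yt-s&ooo84hq7ytij5id@#!/oooo8727eu'.
Captured: group 1 = 'yt-', group 2 = 's&'.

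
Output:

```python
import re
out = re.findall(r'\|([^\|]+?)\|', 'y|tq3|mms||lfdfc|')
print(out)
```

Scanning left to right: at [1:6] match '|tq3|', group 1 = 'tq3'; at [10:17] match '|lfdfc|', group 1 = 'lfdfc'.
`findall` collects group 1 from each match (2 total).

['tq3', 'lfdfc']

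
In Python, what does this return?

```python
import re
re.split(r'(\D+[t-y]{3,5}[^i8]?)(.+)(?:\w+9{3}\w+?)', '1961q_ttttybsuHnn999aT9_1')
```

['1961', 'q_ttttyb', 'suHn', 'T9_1']

Pattern: one or more of a non-digit, then 3 to 5 of a character in [t-y], then optionally any character except [i8] (captured); then one or more of any character (captured); then one or more of a word character, then exactly 3 of a literal '9', then one or more of a word character (lazy) (non-capturing group).
A non-greedy quantifier consumes as few characters as it can — just enough that the remainder of the pattern still matches from where it stops; whatever follows it matches normally.
Matches to split on: at [4:21] → 'q_ttttybsuHnn999a'.
`re.split` interleaves the captured-group text with the surrounding fragments.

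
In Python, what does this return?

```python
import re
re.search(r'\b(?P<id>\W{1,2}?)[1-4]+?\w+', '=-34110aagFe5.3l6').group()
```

Pattern: a word boundary (`\b`, zero-width); then 1 to 2 of a non-word character (lazy) (captured as 'id'); then one or more of a character in [1-4] (lazy), then one or more of a word character.
`search` walks the string left to right and returns the first match it finds.
The match spans [13:17] → '.3l6'.
Captured: group 1 = '.'.

'.3l6'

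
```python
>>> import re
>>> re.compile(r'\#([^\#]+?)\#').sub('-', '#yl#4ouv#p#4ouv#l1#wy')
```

`sub` substitutes '-' at each match site.

'-4ouv-4ouv-wy'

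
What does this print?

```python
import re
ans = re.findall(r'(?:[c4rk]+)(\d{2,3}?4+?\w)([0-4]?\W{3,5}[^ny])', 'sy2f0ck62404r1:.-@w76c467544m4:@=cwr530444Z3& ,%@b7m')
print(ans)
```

This matches one or more of one of [c4rk] (non-capturing group); then 2 to 3 of a digit (lazy), then one or more of a literal '4' (lazy), then a word character (captured); then optionally a character in [0-4], then 3 to 5 of a non-word character, then any character except [ny] (captured).
2 groups means each result is a tuple of 2 captured strings — 2 here.

[('67544m', '4:@=c'), ('530444Z', '3& ,%@b')]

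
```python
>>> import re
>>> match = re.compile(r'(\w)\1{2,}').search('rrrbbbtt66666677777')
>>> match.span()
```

A backreference is literal: `\1` must see the identical characters the first group matched.
The match spans [0:3] → 'rrr'.

(0, 3)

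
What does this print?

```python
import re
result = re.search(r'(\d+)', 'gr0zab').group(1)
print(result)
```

0

This matches one or more of a digit (captured).
Unlike `match`, `search` isn't anchored — it looks for the pattern anywhere in the string.
The match spans [2:3] → '0'.
Captured: group 1 = '0'.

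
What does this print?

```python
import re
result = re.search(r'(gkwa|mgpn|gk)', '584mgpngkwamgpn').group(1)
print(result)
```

mgpn

Unlike `match`, `search` isn't anchored — it looks for the pattern anywhere in the string.
The match spans [3:7] → 'mgpn'.
Captured: group 1 = 'mgpn'.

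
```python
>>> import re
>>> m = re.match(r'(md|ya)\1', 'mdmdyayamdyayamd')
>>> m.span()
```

With `match`, the pattern is implicitly anchored at the beginning.
The match spans [0:4] → 'mdmd'.

(0, 4)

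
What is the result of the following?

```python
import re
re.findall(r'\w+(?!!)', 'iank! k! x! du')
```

A negative assertion filters positions out without eating any characters.
Matches: at [0:3] → 'ian'; at [12:14] → 'du'.
`findall` yields the raw match text (2 of them) because the pattern has no groups.

['ian', 'du']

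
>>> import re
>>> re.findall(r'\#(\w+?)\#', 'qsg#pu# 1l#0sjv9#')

['pu', '0sjv9']

One capturing group, so `findall` returns just the captured substring from each match — 2 in all.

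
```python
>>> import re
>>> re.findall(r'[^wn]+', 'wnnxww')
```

['x']

Pattern: one or more of any character except [wn].
Scanning left to right: at [3:4] → 'x'.
No capturing groups, so `findall` returns the 1 full match string.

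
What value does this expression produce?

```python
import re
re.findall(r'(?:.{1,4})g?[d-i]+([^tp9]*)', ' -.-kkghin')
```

['n']

The pattern matches 1 to 4 of any character (non-capturing group); then optionally a literal 'g', then one or more of a character in [d-i]; then zero or more of any character except [tp9] (captured).
Scanning left to right: at [2:10] match '.-kkghin', group 1 = 'n'.
One capturing group, so `findall` returns just the captured substring from the one match — 1 in all.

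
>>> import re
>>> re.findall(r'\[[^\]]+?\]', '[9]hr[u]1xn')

['[9]', '[u]']

`findall` yields the raw match text (2 of them) because the pattern has no groups.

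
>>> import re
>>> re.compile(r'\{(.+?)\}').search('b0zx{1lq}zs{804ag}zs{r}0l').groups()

('1lq',)

Lazy quantifiers expand one character at a time until the remainder of the pattern can match.
`search` walks the string left to right and returns the first match it finds.
The match spans [4:9] → '{1lq}'.
Captured: group 1 = '1lq'.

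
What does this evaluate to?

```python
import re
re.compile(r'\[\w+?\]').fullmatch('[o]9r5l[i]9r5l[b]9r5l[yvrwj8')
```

`re.fullmatch` is like wrapping the pattern in `^…$` (in single-line mode).
Here the pattern can't cover the whole string, so the call returns None.

None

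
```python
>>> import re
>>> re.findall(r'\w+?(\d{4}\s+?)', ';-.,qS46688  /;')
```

['6688 ']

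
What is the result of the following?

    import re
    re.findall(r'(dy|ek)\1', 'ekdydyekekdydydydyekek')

`\1` has to match the exact text group 1 already captured.
One capturing group, so `findall` returns just the captured substring from each match — 5 in all.

['dy', 'ek', 'dy', 'dy', 'ek']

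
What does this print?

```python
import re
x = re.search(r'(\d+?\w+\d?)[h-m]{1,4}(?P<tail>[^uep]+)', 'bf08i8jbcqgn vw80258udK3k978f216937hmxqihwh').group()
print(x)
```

08i8jbcqgn vw80258

The pattern matches one or more of a digit (lazy), then one or more of a word character, then optionally a digit (captured); then 1 to 4 of a character in [h-m]; then one or more of any character except [uep] (captured as 'tail').
`re.search` tries every starting position until one works.
The match spans [2:20] → '08i8jbcqgn vw80258'.
Captured: group 1 = '08i8', group 2 = 'bcqgn vw80258'.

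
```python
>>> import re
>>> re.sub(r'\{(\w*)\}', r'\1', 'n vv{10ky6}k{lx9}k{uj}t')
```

Matches: at [4:11] → '{10ky6}'; at [12:17] → '{lx9}'; at [18:22] → '{uj}'.
The replacement refers to a captured group, so each match is rewritten using its own captured text.

'n vv10ky6klx9kujt'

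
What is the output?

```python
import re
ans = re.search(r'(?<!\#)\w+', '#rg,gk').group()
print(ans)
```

g

Because the assertion is negative and zero-width, positions next to the forbidden text are skipped.
`re.search` tries every starting position until one works.
The match spans [2:3] → 'g'.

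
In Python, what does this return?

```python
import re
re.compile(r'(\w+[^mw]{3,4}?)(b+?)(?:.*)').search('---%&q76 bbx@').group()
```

'q76 bbx@'

Pattern: one or more of a word character, then 3 to 4 of any character except [mw] (lazy) (captured); then one or more of a literal 'b' (lazy) (captured); then zero or more of any character (non-capturing group).
The match spans [5:13] → 'q76 bbx@'.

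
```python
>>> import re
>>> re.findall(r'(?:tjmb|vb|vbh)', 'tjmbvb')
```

['tjmb', 'vb']

No capturing groups, so `findall` returns the 2 full match strings.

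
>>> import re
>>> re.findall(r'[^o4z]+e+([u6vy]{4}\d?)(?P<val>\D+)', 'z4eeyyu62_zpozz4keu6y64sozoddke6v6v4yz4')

[('yyu62', '_zpozz'), ('u6y64', 'sozoddke')]

This matches one or more of any character except [o4z], then one or more of a literal 'e'; then exactly 4 of one of [u6vy], then optionally a digit (captured); then one or more of a non-digit (captured as 'val').
2 groups means each result is a tuple of 2 captured strings — 2 here.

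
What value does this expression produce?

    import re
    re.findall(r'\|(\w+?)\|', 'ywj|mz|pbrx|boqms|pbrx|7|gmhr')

['mz', 'boqms', '7']

With a single group, `findall` returns only what that group captured — 3 items.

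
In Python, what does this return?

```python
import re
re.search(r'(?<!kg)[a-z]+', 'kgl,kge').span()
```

(0, 3)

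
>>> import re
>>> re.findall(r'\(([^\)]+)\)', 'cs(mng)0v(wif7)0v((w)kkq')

`findall` collects group 1 from each match (3 total).

['mng', 'wif7', '(w']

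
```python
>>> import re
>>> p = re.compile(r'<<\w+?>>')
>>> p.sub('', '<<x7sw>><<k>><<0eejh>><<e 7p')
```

'<<e 7p'

Matches: at [0:8] → '<<x7sw>>'; at [8:13] → '<<k>>'; at [13:22] → '<<0eejh>>'.
Each match is replaced by ''.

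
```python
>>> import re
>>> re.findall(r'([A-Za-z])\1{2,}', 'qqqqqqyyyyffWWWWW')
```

A backreference is literal: `\1` must see the identical characters the first group matched.
With a single group, `findall` returns only what that group captured — 3 items.

['q', 'y', 'W']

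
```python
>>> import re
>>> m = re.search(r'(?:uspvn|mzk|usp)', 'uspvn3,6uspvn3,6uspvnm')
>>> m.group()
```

'uspvn'

Alternation isn't longest-match — the leftmost alternative that fits at this position is chosen.
`re.search` tries every starting position until one works.
The match spans [0:5] → 'uspvn'.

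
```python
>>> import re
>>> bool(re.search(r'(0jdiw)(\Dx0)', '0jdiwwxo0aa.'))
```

False

This matches the literal '0jd', then the literal 'iw' (captured); then a non-digit, then the literal 'x0' (captured).
`re.search` scans for the first position where the pattern succeeds.
Here no position works, so the call returns None, and `bool(None)` is False.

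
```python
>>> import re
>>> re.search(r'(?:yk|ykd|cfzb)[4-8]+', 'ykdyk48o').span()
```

(3, 7)

The match spans [3:7] → 'yk48'.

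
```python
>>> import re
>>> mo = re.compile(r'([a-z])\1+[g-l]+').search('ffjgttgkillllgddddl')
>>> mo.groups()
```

('f',)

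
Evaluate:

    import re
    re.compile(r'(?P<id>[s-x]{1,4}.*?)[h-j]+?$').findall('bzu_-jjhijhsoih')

['u_-jjhijhso']

A non-greedy quantifier consumes as few characters as it can — just enough that the remainder of the pattern still matches from where it stops; whatever follows it matches normally.
Because there's exactly one group, `findall` drops the full match and keeps group 1 from the one hit.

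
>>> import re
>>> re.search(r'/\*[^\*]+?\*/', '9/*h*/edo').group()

The match spans [1:6] → '/*h*/'.

'/*h*/'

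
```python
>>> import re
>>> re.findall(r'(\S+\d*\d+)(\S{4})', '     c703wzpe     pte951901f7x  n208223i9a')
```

[('c703', 'wzpe'), ('pte95190', '1f7x'), ('n20822', '3i9a')]

With 2 capturing groups, `findall` returns a 2-tuple per match.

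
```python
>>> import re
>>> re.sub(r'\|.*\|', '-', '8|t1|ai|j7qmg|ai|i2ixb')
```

Matches: at [1:17] → '|t1|ai|j7qmg|ai|'.
`sub` substitutes '-' at each match site.

'8-i2ixb'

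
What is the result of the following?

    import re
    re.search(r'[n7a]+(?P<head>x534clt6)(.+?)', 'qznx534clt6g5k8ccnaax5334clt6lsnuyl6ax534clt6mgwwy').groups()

The match spans [2:12] → 'nx534clt6g'.
Captured: group 1 = 'x534clt6', group 2 = 'g'.

('x534clt6', 'g')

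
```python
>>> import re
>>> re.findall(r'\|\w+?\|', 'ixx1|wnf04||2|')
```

['|wnf04|', '|2|']

Since nothing is captured, `findall` lists the 2 matched substrings directly.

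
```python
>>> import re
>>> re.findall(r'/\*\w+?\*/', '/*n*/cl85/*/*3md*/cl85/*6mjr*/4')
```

['/*n*/', '/*3md*/', '/*6mjr*/']

Walking the string: at [0:5] → '/*n*/'; at [11:18] → '/*3md*/'; at [22:30] → '/*6mjr*/'.
`findall` yields the raw match text (3 of them) because the pattern has no groups.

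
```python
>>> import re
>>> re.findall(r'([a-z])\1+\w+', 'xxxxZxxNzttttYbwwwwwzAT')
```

`\1` is not a pattern — it's the concrete string captured by group 1, re-applied verbatim.
One capturing group, so `findall` returns just the captured substring from the one match — 1 in all.

['x']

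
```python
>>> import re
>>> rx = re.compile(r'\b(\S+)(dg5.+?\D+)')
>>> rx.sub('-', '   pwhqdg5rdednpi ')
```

This matches a word boundary (`\b`, zero-width); then one or more of a non-whitespace character (captured); then the literal 'dg5', then one or more of any character (lazy), then one or more of a non-digit (captured).
Matches: at [3:18] → 'pwhqdg5rdednpi '.
`sub` substitutes '-' at each match site.

'   -'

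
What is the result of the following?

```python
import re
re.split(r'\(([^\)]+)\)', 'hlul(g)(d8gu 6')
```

With a capturing group present, the delimiter's captured portion is kept in the result list.

['hlul', 'g', '(d8gu 6']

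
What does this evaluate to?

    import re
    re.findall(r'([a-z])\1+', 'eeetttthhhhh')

The backreference `\1` re-matches whatever the first group consumed, character for character.
With a single group, `findall` returns only what that group captured — 3 items.

['e', 't', 'h']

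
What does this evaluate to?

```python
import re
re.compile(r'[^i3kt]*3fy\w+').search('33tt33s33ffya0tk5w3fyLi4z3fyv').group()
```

'5w3fyLi4z3fyv'

This matches zero or more of any character except [i3kt], then the literal '3fy'; then one or more of a word character.
The match spans [16:29] → '5w3fyLi4z3fyv'.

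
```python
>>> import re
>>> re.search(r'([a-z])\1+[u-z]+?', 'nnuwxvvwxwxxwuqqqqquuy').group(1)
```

'n'

A backreference is literal: `\1` must see the identical characters the first group matched.
Unlike `match`, `search` isn't anchored — it looks for the pattern anywhere in the string.
The match spans [0:3] → 'nnu'.
Captured: group 1 = 'n'.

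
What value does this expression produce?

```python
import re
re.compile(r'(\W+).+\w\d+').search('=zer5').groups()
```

The match spans [0:5] → '=zer5'.
Captured: group 1 = '='.

('=',)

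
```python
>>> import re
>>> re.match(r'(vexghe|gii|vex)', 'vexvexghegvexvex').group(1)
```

'vex'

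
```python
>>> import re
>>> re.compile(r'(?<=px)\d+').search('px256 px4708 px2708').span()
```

(2, 5)

Because the assertion is zero-width, the text it checks is not consumed and won't appear in the result.
`re.search` tries every starting position until one works.
The match spans [2:5] → '256'.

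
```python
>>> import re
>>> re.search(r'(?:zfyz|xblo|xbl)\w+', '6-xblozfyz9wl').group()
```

'xblozfyz9wl'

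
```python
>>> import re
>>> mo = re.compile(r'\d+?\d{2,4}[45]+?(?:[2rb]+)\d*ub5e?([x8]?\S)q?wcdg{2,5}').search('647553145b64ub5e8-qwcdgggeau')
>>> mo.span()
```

The pattern matches one or more of a digit (lazy), then 2 to 4 of a digit, then one or more of one of [45] (lazy); then one or more of one of [2rb] (non-capturing group); then zero or more of a digit, then the literal 'ub5', then optionally the literal 'e'; then optionally one of [x8], then a non-whitespace character (captured); then optionally a literal 'q', then the literal 'wcd', then 2 to 5 of a literal 'g'.
Unlike `match`, `search` isn't anchored — it looks for the pattern anywhere in the string.
The match spans [0:25] → '647553145b64ub5e8-qwcdggg'.
Captured: group 1 = '8-'.

(0, 25)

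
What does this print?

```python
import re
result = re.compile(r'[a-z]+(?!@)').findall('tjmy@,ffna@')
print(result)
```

`(?!…)`/`(?<!…)` only lets a position through if the neighbouring text does NOT match; no characters are consumed.
Walking the string: at [0:3] → 'tjm'; at [6:9] → 'ffn'.
No capturing groups, so `findall` returns the 2 full match strings.

['tjm', 'ffn']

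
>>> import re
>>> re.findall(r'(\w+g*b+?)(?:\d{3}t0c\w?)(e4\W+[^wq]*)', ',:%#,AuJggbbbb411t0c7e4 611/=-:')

[('AuJggbbbb', 'e4 611/=-:')]

Multiple groups make `findall` return tuples — one 2-tuple for the one match.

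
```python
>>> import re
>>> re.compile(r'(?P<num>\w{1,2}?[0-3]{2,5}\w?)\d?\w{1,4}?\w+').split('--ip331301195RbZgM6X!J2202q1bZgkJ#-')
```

['--', 'ip331301', '!', 'J2202q', '#-']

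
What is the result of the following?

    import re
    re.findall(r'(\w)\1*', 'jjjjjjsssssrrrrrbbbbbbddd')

The backreference `\1` re-matches whatever the first group consumed, character for character.
Scanning left to right: at [0:6] match 'jjjjjj', group 1 = 'j'; at [6:11] match 'sssss', group 1 = 's'; at [11:16] match 'rrrrr', group 1 = 'r'; at [16:22] match 'bbbbbb', group 1 = 'b'; at [22:25] match 'ddd', group 1 = 'd'.
One capturing group, so `findall` returns just the captured substring from each match — 5 in all.

['j', 's', 'r', 'b', 'd']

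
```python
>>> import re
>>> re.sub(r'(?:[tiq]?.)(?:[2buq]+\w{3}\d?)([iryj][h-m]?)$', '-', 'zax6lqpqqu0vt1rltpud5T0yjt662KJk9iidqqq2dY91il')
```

'zax6lqpqqu0vt1rltpud5T0yjt662KJk9i-'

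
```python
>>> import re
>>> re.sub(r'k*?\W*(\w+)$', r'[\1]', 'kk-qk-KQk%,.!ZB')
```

The pattern matches zero or more of the literal 'k' (lazy), then zero or more of a non-word character; then one or more of a word character (captured); then anchored at the end.
Matches: at [8:15] → 'k%,.!ZB'.
Each match is replaced using the text its own group 1 captured.

'kk-qk-KQ[ZB]'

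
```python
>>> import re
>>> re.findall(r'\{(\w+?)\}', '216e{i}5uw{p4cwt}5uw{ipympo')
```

['i', 'p4cwt']

Matches: at [4:7] match '{i}', group 1 = 'i'; at [10:17] match '{p4cwt}', group 1 = 'p4cwt'.
Because there's exactly one group, `findall` drops the full match and keeps group 1 from each hit.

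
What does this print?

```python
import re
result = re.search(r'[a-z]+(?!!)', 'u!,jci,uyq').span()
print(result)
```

(3, 6)

Because the assertion is negative and zero-width, positions next to the forbidden text are skipped.
`re.search` tries every starting position until one works.
The match spans [3:6] → 'jci'.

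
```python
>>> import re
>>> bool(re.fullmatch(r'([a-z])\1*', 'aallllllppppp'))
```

For `fullmatch`, every character of the input must be accounted for by the pattern.
Here the string isn't matched end-to-end, so the call returns None, and `bool(None)` is False.

False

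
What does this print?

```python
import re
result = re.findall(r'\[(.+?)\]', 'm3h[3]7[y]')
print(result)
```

['3', 'y']

Matches: at [3:6] match '[3]', group 1 = '3'; at [7:10] match '[y]', group 1 = 'y'.
`findall` collects group 1 from each match (2 total).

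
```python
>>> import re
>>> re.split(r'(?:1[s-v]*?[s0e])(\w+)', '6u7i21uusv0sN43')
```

['6u7i2', 'v0sN43', '']

The pattern matches a literal '1', then zero or more of a character in [s-v] (lazy), then one of [s0e] (non-capturing group); then one or more of a word character (captured).
`re.split` interleaves the captured-group text with the surrounding fragments.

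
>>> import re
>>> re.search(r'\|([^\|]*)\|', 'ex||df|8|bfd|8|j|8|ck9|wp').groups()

The match spans [2:4] → '||'.
Captured: group 1 = ''.

('',)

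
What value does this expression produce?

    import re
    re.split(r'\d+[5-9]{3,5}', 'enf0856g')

The pattern matches one or more of a digit; then 3 to 5 of a character in [5-9].
Matches to split on: at [3:7] → '0856'.
Each match becomes a cut point; 2 segments remain.

['enf', 'g']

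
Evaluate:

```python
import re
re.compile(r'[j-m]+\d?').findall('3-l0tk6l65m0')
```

Since nothing is captured, `findall` lists the 4 matched substrings directly.

['l0', 'k6', 'l6', 'm0']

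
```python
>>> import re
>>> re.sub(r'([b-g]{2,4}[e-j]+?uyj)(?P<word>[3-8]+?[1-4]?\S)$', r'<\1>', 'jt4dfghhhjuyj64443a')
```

'jt4<dfghhhjuyj>'

Each match is replaced using the text its own group 1 captured.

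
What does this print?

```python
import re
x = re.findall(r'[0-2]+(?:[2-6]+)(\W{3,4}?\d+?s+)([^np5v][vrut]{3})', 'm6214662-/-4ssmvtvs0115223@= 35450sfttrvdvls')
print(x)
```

[('-/-4ss', 'mvtv'), ('@= 35450s', 'fttr')]

The pattern matches one or more of a character in [0-2]; then one or more of a character in [2-6] (non-capturing group); then 3 to 4 of a non-word character (lazy), then one or more of a digit (lazy), then one or more of a literal 's' (captured); then any character except [np5v], then exactly 3 of one of [vrut] (captured).
Walking the string: at [2:18] match '214662-/-4ssmvtv', groups = ('-/-4ss', 'mvtv'); at [19:39] match '0115223@= 35450sfttr', groups = ('@= 35450s', 'fttr').
With 2 capturing groups, `findall` returns a 2-tuple per match.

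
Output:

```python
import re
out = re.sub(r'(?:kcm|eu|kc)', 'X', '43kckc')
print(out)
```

Matches: at [2:4] → 'kc'; at [4:6] → 'kc'.
Every occurrence is swapped for 'X'.

43XX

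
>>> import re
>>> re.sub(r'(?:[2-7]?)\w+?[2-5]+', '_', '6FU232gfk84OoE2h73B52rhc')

'_____rhc'

This matches optionally a character in [2-7] (non-capturing group); then one or more of a word character (lazy); then one or more of a character in [2-5].
With the lazy modifier that quantifier settles for the fewest repetitions that let the rest of the pattern succeed (the atoms after it are unaffected and can still be greedy).
Matches: at [0:6] → '6FU232'; at [6:11] → 'gfk84'; at [11:15] → 'OoE2'; at [15:18] → 'h73'; at [18:21] → 'B52'.
Every occurrence is swapped for '_'.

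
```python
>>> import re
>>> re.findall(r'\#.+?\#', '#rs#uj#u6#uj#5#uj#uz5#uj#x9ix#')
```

['#rs#', '#u6#', '#5#', '#uz5#', '#x9ix#']

Walking the string: at [0:4] → '#rs#'; at [6:10] → '#u6#'; at [12:15] → '#5#'; at [17:22] → '#uz5#'; at [24:30] → '#x9ix#'.
With no groups in the pattern, `findall` gives back each whole match — 5 here.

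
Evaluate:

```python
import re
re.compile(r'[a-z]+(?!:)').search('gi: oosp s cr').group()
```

'g'

The negative lookaround is zero-width — it rules out positions where the adjacent text would match, without consuming anything.
Unlike `match`, `search` isn't anchored — it looks for the pattern anywhere in the string.
The match spans [0:1] → 'g'.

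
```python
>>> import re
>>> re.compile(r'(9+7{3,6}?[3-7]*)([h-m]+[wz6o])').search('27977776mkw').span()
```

Pattern: one or more of the literal '9', then 3 to 6 of the literal '7' (lazy), then zero or more of a character in [3-7] (captured); then one or more of a character in [h-m], then one of [wz6o] (captured).
`search` walks the string left to right and returns the first match it finds.
The match spans [2:11] → '977776mkw'.
Captured: group 1 = '977776', group 2 = 'mkw'.

(2, 11)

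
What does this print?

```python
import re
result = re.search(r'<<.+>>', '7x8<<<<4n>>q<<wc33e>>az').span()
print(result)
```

(3, 21)

`re.search` tries every starting position until one works.
The match spans [3:21] → '<<<<4n>>q<<wc33e>>'.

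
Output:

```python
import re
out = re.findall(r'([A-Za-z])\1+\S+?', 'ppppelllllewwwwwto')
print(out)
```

['p', 'l', 'w']

`\1` has to match the exact text group 1 already captured.
Walking the string: at [0:5] match 'ppppe', group 1 = 'p'; at [5:11] match 'llllle', group 1 = 'l'; at [11:17] match 'wwwwwt', group 1 = 'w'.
Because there's exactly one group, `findall` drops the full match and keeps group 1 from each hit.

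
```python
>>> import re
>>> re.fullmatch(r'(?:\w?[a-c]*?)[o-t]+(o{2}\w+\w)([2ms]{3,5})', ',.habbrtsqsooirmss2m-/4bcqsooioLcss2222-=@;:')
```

None

The pattern matches optionally a word character, then zero or more of a character in [a-c] (lazy) (non-capturing group); then one or more of a character in [o-t]; then exactly 2 of a literal 'o', then one or more of a word character, then a word character (captured); then 3 to 5 of one of [2ms] (captured).
`re.fullmatch` is like wrapping the pattern in `^…$` (in single-line mode).
Here the pattern can't cover the whole string, so the call returns None.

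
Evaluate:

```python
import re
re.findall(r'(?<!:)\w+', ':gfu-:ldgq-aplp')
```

['fu', 'dgq', 'aplp']

The negative lookaround is zero-width — it rules out positions where the adjacent text would match, without consuming anything.
Walking the string: at [2:4] → 'fu'; at [7:10] → 'dgq'; at [11:15] → 'aplp'.
No capturing groups, so `findall` returns the 3 full match strings.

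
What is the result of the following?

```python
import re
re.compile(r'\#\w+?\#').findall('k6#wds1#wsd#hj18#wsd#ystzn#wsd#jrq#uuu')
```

Scanning left to right: at [2:8] → '#wds1#'; at [11:17] → '#hj18#'; at [20:27] → '#ystzn#'; at [30:35] → '#jrq#'.
`findall` yields the raw match text (4 of them) because the pattern has no groups.

['#wds1#', '#hj18#', '#ystzn#', '#jrq#']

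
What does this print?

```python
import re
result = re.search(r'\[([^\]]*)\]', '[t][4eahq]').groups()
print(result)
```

Unlike `match`, `search` isn't anchored — it looks for the pattern anywhere in the string.
The match spans [0:3] → '[t]'.
Captured: group 1 = 't'.

('t',)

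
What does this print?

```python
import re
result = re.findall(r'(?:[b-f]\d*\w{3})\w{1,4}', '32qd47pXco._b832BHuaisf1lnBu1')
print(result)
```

['d47pXco', 'b832BHuaisf']

Pattern: a character in [b-f], then zero or more of a digit, then exactly 3 of a word character (non-capturing group); then 1 to 4 of a word character.
No capturing groups, so `findall` returns the 2 full match strings.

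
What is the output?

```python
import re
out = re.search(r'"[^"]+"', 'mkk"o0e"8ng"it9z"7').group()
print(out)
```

"o0e"

The match spans [3:8] → '"o0e"'.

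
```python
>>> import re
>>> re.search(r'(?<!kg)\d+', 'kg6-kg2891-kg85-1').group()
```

'891'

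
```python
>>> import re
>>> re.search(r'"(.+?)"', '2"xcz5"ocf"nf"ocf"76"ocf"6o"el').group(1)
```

'xcz5'

The `?` after the quantifier makes it lazy — it takes as little as possible before letting the rest of the pattern try.
Unlike `match`, `search` isn't anchored — it looks for the pattern anywhere in the string.
The match spans [1:7] → '"xcz5"'.
Captured: group 1 = 'xcz5'.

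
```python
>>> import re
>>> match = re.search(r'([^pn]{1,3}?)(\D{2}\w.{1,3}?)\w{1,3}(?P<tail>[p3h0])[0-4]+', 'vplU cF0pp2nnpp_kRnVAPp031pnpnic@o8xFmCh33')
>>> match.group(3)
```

'p'

The pattern matches 1 to 3 of any character except [pn] (lazy) (captured); then exactly 2 of a non-digit, then a word character, then 1 to 3 of any character (lazy) (captured); then 1 to 3 of a word character; then one of [p3h0] (captured as 'tail'); then one or more of a character in [0-4].
Unlike `match`, `search` isn't anchored — it looks for the pattern anywhere in the string.
The match spans [0:11] → 'vplU cF0pp2'.
Captured: group 1 = 'v', group 2 = 'plU c', group 3 = 'p'.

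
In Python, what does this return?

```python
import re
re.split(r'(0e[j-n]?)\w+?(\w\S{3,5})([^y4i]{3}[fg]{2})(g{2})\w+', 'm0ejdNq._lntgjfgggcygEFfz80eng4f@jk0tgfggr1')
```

['m', '0ej', 'Nq._ln', 'tgjfg', 'gg', '@jk0tgfggr1']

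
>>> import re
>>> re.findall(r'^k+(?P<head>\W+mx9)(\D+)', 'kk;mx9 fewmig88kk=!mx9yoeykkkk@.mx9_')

[(';mx9', ' fewmig')]

With 2 capturing groups, `findall` returns a 2-tuple per match.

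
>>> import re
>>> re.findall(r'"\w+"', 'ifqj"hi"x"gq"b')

['"hi"', '"gq"']

No capturing groups, so `findall` returns the 2 full match strings.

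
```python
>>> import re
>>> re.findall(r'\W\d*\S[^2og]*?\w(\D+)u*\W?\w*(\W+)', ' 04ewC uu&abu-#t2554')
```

This matches a non-word character, then zero or more of a digit, then a non-whitespace character; then zero or more of any character except [2og] (lazy), then a word character; then one or more of a non-digit (captured); then zero or more of a literal 'u', then optionally a non-word character, then zero or more of a word character; then one or more of a non-word character (captured).
A `+?`/`*?`/`{m,n}?` starts at its minimum and grows only as far as needed for what follows to match.
Walking the string: at [0:15] match ' 04ewC uu&abu-#', groups = ('C uu&abu-', '#').
Multiple groups make `findall` return tuples — one 2-tuple for the one match.

[('C uu&abu-', '#')]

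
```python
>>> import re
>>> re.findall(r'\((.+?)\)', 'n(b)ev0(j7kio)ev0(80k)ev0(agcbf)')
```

['b', 'j7kio', '80k', 'agcbf']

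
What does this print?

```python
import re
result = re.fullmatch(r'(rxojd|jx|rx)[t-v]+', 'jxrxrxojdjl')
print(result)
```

`re.fullmatch` requires the pattern to consume the entire string.
Here the string isn't matched end-to-end, so the call returns None.

None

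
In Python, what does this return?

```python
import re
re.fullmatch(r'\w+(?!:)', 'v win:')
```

None

`fullmatch` succeeds only if the pattern covers the string from start to end.
Here the string isn't matched end-to-end, so the call returns None.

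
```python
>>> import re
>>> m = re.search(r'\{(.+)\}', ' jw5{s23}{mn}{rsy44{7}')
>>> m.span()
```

Unlike `match`, `search` isn't anchored — it looks for the pattern anywhere in the string.
The match spans [4:22] → '{s23}{mn}{rsy44{7}'.
Captured: group 1 = 's23}{mn}{rsy44{7'.

(4, 22)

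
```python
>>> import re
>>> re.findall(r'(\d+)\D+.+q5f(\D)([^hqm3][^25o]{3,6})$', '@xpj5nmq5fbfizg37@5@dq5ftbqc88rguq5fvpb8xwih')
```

[('5', 'v', 'pb8xwih')]

This matches one or more of a digit (captured); then one or more of a non-digit; then one or more of any character, then the literal 'q5f'; then a non-digit (captured); then any character except [hqm3], then 3 to 6 of any character except [25o] (captured); then anchored at the end.
Walking the string: at [4:44] match '5nmq5fbfizg37@5@dq5ftbqc88rguq5fvpb8xwih', groups = ('5', 'v', 'pb8xwih').
3 groups means the one result is a tuple of 3 captured strings — 1 here.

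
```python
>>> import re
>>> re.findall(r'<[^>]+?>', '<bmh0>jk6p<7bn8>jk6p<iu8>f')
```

['<bmh0>', '<7bn8>', '<iu8>']

`findall` yields the raw match text (3 of them) because the pattern has no groups.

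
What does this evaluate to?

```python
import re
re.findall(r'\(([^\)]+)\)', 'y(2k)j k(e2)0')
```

['2k', 'e2']

One capturing group, so `findall` returns just the captured substring from each match — 2 in all.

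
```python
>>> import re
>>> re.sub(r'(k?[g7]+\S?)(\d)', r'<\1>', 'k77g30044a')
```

'<k77g3>044a'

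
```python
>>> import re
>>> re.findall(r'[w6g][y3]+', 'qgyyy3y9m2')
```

This matches one of [w6g]; then one or more of one of [y3].
Since nothing is captured, `findall` lists the 1 matched substring directly.

['gyyy3y']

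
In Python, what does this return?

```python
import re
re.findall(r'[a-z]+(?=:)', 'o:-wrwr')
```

The positive lookaround only admits positions where the adjacent text matches; those characters stay outside the span.
With no groups in the pattern, `findall` gives back each whole match — 1 here.

['o']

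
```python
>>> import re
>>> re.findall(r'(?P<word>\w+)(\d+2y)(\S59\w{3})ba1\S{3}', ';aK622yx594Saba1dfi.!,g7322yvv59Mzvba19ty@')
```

[('aK6', '22y', 'x594Sa')]

Pattern: one or more of a word character (captured as 'word'); then one or more of a digit, then the literal '2y' (captured); then a non-whitespace character, then the literal '59', then exactly 3 of a word character (captured); then the literal 'ba1', then exactly 3 of a non-whitespace character.
With 3 capturing groups, `findall` returns a 3-tuple per match.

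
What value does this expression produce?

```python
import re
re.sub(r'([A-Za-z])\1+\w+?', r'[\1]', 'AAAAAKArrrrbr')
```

The backreference `\1` re-matches whatever the first group consumed, character for character.
Matches: at [0:6] → 'AAAAAK'; at [7:12] → 'rrrrb'.
Each match is replaced using the text its own group 1 captured.

'[A]A[r]r'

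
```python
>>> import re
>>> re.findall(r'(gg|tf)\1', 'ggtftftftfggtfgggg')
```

A backreference is literal: `\1` must see the identical characters the first group matched.
One capturing group, so `findall` returns just the captured substring from each match — 3 in all.

['tf', 'tf', 'gg']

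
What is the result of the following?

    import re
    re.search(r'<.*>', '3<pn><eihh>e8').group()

Unlike `match`, `search` isn't anchored — it looks for the pattern anywhere in the string.
The match spans [1:11] → '<pn><eihh>'.

'<pn><eihh>'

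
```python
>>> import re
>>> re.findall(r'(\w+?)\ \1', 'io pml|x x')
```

['x']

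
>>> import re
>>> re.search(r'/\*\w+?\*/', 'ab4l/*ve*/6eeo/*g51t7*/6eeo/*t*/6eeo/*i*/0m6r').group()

'/*ve*/'

The match spans [4:10] → '/*ve*/'.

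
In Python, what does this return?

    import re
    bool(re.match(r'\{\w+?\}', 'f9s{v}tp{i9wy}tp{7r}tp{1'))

False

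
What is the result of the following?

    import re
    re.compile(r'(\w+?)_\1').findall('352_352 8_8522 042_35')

['352', '8']

`\1` has to match the exact text group 1 already captured.
`findall` collects group 1 from each match (2 total).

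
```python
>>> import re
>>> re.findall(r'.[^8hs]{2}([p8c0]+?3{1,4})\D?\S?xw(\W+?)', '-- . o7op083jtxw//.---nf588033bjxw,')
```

[('p083', '/'), ('88033', ',')]

Pattern: any character, then exactly 2 of any character except [8hs]; then one or more of one of [p8c0] (lazy), then 1 to 4 of a literal '3' (captured); then optionally a non-digit, then optionally a non-whitespace character, then the literal 'xw'; then one or more of a non-word character (lazy) (captured).
The `?` after the quantifier makes it lazy — it takes as little as possible before letting the rest of the pattern try.
Walking the string: at [5:17] match 'o7op083jtxw/', groups = ('p083', '/'); at [22:35] match 'nf588033bjxw,', groups = ('88033', ',').
2 groups means each result is a tuple of 2 captured strings — 2 here.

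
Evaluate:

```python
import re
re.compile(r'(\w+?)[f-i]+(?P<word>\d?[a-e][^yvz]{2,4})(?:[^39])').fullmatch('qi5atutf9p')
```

None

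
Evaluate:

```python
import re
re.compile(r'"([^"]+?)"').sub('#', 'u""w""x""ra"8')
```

Each match is replaced by '#'.

'u"###8'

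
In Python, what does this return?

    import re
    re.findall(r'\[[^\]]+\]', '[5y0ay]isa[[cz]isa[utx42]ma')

['[5y0ay]', '[[cz]', '[utx42]']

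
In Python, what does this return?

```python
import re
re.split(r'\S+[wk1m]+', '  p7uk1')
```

['  ', '']

The pattern matches one or more of a non-whitespace character; then one or more of one of [wk1m].
Each match becomes a cut point; 2 segments remain.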